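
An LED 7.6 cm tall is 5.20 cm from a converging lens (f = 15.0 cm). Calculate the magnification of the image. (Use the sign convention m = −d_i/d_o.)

m = +1.53

1/d_i = 1/f − 1/d_o = 1/(15.00) − 1/(5.20) = -0.1256, so d_i = -7.959 cm.
m = −d_i/d_o = −(-7.959)/(5.20) = +1.53.
The image is virtual, upright and enlarged, on the same side as the object.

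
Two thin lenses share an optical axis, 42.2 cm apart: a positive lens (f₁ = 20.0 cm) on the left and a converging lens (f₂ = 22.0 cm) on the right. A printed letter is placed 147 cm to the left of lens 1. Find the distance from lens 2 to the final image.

142 cm

Lens 1: 1/d_i1 = 1/f₁ − 1/d_o1 = 1/(20.0) − 1/(147) = 0.04320, so d_i1 = 23.15 cm.
The intermediate image is 23.15 cm to the right of lens 1, which is 42.2 − (23.15) = 19.05 cm to the left of lens 2, so d_o2 = +19.05 cm.
Lens 2: 1/d_i2 = 1/f₂ − 1/d_o2 = 1/(22.0) − 1/(19.05) = -0.007039, so d_i2 = -142 cm.
The final image is virtual, 142 cm to the left of lens 2 (overall magnification ≈ -1.2).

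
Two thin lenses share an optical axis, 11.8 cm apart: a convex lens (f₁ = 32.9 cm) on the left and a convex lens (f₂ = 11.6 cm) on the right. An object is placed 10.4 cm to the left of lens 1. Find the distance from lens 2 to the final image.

Lens 1: 1/d_i1 = 1/f₁ − 1/d_o1 = 1/(32.9) − 1/(10.4) = -0.06576, so d_i1 = -15.21 cm.
The intermediate image is 15.21 cm to the left of lens 1 (virtual), which is 11.8 − (-15.21) = 27.01 cm to the left of lens 2, so d_o2 = +27.01 cm.
Lens 2: 1/d_i2 = 1/f₂ − 1/d_o2 = 1/(11.6) − 1/(27.01) = 0.04918, so d_i2 = 20.3 cm.
The final image is real, 20.3 cm to the right of lens 2 (overall magnification ≈ -1.1).

20.3 cm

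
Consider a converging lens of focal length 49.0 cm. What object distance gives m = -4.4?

m = −d_i/d_o ⇒ d_i = −m·d_o.
1/f = 1/d_o + 1/d_i = 1/d_o − 1/(m·d_o) = (1 − 1/m)/d_o, so d_o = f(1 − 1/m) = (49.00)(1 − 1/(-4.4)) = 60.1 cm.

60.1 cm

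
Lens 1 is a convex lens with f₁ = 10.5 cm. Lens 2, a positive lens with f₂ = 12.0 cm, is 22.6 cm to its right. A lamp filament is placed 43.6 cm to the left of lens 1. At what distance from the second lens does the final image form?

32.6 cm

Lens 1: 1/d_i1 = 1/f₁ − 1/d_o1 = 1/(10.5) − 1/(43.6) = 0.07230, so d_i1 = 13.83 cm.
The intermediate image is 13.83 cm to the right of lens 1, which is 22.6 − (13.83) = 8.770 cm to the left of lens 2, so d_o2 = +8.770 cm.
Lens 2: 1/d_i2 = 1/f₂ − 1/d_o2 = 1/(12.0) − 1/(8.770) = -0.03069, so d_i2 = -32.6 cm.
The final image is virtual, 32.6 cm to the left of lens 2 (overall magnification ≈ -1.2).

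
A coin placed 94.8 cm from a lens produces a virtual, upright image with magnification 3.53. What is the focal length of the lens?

m = −d_i/d_o ⇒ d_i = −m·d_o = −(+3.53)·(94.8) = -334.6 cm.
1/f = 1/d_o + 1/d_i = 1/(94.8) + 1/(-334.6) = 0.007560, so f = 132 cm.
Since f is positive, the lens is converging.

f = 132 cm (converging)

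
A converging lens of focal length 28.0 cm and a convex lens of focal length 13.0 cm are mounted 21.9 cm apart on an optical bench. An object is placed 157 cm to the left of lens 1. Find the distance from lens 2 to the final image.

Lens 1: 1/d_i1 = 1/f₁ − 1/d_o1 = 1/(28.0) − 1/(157) = 0.02934, so d_i1 = 34.08 cm.
The intermediate image is 34.08 cm to the right of lens 1, which lies 12.18 cm to the right of lens 2 — a virtual object — so d_o2 = −12.18 cm.
Lens 2: 1/d_i2 = 1/f₂ − 1/d_o2 = 1/(13.0) − 1/(-12.18) = 0.1590, so d_i2 = 6.29 cm.
The final image is real, 6.29 cm to the right of lens 2 (overall magnification ≈ -0.11).

6.29 cm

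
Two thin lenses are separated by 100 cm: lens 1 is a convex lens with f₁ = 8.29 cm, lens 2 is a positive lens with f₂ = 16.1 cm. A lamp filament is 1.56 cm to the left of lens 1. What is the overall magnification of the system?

Lens 1: 1/d_i1 = 1/(8.29) − 1/(1.56) = -0.5204, so d_i1 = -1.922 cm; m₁ = −d_i1/d_o1 = +1.232.
d_o2 = 100 − (-1.922) = 101.9 cm.
Lens 2: 1/d_i2 = 1/(16.1) − 1/(101.9) = 0.05230, so d_i2 = 19.12 cm; m₂ = −d_i2/d_o2 = -0.1876.
m = m₁·m₂ = (+1.232)(-0.1876) = -0.231.

m = -0.231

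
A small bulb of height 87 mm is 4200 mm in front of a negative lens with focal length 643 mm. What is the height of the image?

11.6 mm

For a negative lens, f = -643 mm.
1/d_i = 1/f − 1/d_o = 1/(-643.0) − 1/(4200) = -0.001793, so d_i = -557.6 mm.
m = −d_i/d_o = +0.1328.
|h_i| = |m|·h_o = 0.1328 × 87 = 11.6 mm. The image is virtual, upright and reduced, on the same side as the object.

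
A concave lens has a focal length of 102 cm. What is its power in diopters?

P = -0.980 D

For a concave lens, f = −102 cm.
f = -102 cm = -1.02 m.
P = 1/f = 1/(-1.02 m) = -0.980 D.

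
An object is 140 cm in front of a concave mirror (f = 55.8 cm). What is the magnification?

1/d_i = 1/f − 1/d_o = 1/(55.80) − 1/(140) = 0.01078, so d_i = 92.78 cm.
m = −d_i/d_o = −(92.78)/(140) = -0.663.
The image is real, inverted and reduced, in front of the mirror.

m = -0.663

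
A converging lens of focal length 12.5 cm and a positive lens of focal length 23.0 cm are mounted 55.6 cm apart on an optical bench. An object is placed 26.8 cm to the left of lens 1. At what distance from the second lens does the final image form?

Lens 1: 1/d_i1 = 1/f₁ − 1/d_o1 = 1/(12.5) − 1/(26.8) = 0.04269, so d_i1 = 23.43 cm.
The intermediate image is 23.43 cm to the right of lens 1, which is 55.6 − (23.43) = 32.17 cm to the left of lens 2, so d_o2 = +32.17 cm.
Lens 2: 1/d_i2 = 1/f₂ − 1/d_o2 = 1/(23.0) − 1/(32.17) = 0.01239, so d_i2 = 80.7 cm.
The final image is real, 80.7 cm to the right of lens 2 (overall magnification ≈ 2.2).

80.7 cm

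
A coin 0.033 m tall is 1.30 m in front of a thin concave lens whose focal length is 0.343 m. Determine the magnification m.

For a concave lens, f = -0.343 m.
1/d_i = 1/f − 1/d_o = 1/(-0.3430) − 1/(1.30) = -3.685, so d_i = -0.2714 m.
m = −d_i/d_o = −(-0.2714)/(1.30) = +0.209.
The image is virtual, upright and reduced, on the same side as the object.

m = +0.209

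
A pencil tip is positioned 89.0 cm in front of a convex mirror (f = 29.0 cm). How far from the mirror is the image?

21.9 cm

For a convex mirror, f = -29.0 cm.
Mirror equation: 1/q = 1/f − 1/p = 1/(-29.00) − 1/(89.0) = -0.03448 − 0.01124 = -0.04572, so q = -21.9 cm.
The image is virtual, upright and reduced, behind the mirror.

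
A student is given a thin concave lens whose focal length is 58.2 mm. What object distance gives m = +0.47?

For a concave lens, f = -58.2 mm.
m = −d_i/d_o ⇒ d_i = −m·d_o.
1/f = 1/d_o + 1/d_i = 1/d_o − 1/(m·d_o) = (1 − 1/m)/d_o, so d_o = f(1 − 1/m) = (-58.20)(1 − 1/(+0.47)) = 65.6 mm.

65.6 mm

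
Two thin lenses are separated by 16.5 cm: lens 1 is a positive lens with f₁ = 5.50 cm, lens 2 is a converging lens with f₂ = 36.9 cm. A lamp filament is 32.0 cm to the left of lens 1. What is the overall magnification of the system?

Lens 1: 1/d_i1 = 1/(5.50) − 1/(32.0) = 0.1506, so d_i1 = 6.642 cm; m₁ = −d_i1/d_o1 = -0.2076.
d_o2 = 16.5 − (6.642) = 9.858 cm.
Lens 2: 1/d_i2 = 1/(36.9) − 1/(9.858) = -0.07434, so d_i2 = -13.45 cm; m₂ = −d_i2/d_o2 = +1.365.
m = m₁·m₂ = (-0.2076)(+1.365) = -0.283.

m = -0.283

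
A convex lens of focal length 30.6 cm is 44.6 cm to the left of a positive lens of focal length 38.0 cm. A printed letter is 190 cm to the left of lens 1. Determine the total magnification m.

m = -0.244

Lens 1: 1/d_i1 = 1/(30.6) − 1/(190) = 0.02742, so d_i1 = 36.47 cm; m₁ = −d_i1/d_o1 = -0.1919.
d_o2 = 44.6 − (36.47) = 8.130 cm.
Lens 2: 1/d_i2 = 1/(38.0) − 1/(8.130) = -0.09669, so d_i2 = -10.34 cm; m₂ = −d_i2/d_o2 = +1.272.
m = m₁·m₂ = (-0.1919)(+1.272) = -0.244.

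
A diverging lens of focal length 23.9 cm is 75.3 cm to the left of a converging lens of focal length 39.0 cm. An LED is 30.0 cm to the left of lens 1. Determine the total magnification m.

m = -0.349

f₁ = −23.9 cm (diverging).
Lens 1: 1/d_i1 = 1/(-23.9) − 1/(30.0) = -0.07517, so d_i1 = -13.30 cm; m₁ = −d_i1/d_o1 = +0.4433.
d_o2 = 75.3 − (-13.30) = 88.60 cm.
Lens 2: 1/d_i2 = 1/(39.0) − 1/(88.60) = 0.01435, so d_i2 = 69.67 cm; m₂ = −d_i2/d_o2 = -0.7863.
m = m₁·m₂ = (+0.4433)(-0.7863) = -0.349.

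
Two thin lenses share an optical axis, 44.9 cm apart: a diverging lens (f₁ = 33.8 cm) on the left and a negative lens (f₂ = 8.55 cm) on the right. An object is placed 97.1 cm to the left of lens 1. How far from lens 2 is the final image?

Lens 1 is diverging, so f₁ = −33.8 cm.
Lens 1: 1/d_i1 = 1/f₁ − 1/d_o1 = 1/(-33.8) − 1/(97.1) = -0.03988, so d_i1 = -25.07 cm.
The intermediate image is 25.07 cm to the left of lens 1 (virtual), which is 44.9 − (-25.07) = 69.97 cm to the left of lens 2, so d_o2 = +69.97 cm.
Lens 2 is diverging, so f₂ = −8.55 cm.
Lens 2: 1/d_i2 = 1/f₂ − 1/d_o2 = 1/(-8.55) − 1/(69.97) = -0.1313, so d_i2 = -7.62 cm.
The final image is virtual, 7.62 cm to the left of lens 2 (overall magnification ≈ 0.028).

7.62 cm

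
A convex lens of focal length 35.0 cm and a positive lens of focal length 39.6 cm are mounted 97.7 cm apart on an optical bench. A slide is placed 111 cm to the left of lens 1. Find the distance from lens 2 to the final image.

264 cm

Lens 1: 1/d_i1 = 1/f₁ − 1/d_o1 = 1/(35.0) − 1/(111) = 0.01956, so d_i1 = 51.12 cm.
The intermediate image is 51.12 cm to the right of lens 1, which is 97.7 − (51.12) = 46.58 cm to the left of lens 2, so d_o2 = +46.58 cm.
Lens 2: 1/d_i2 = 1/f₂ − 1/d_o2 = 1/(39.6) − 1/(46.58) = 0.003784, so d_i2 = 264 cm.
The final image is real, 264 cm to the right of lens 2 (overall magnification ≈ 2.6).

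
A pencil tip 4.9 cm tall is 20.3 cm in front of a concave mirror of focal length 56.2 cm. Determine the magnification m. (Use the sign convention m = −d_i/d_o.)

m = +1.57

1/d_i = 1/f − 1/d_o = 1/(56.20) − 1/(20.3) = -0.03147, so d_i = -31.78 cm.
m = −d_i/d_o = −(-31.78)/(20.3) = +1.57.
The image is virtual, upright and enlarged, behind the mirror.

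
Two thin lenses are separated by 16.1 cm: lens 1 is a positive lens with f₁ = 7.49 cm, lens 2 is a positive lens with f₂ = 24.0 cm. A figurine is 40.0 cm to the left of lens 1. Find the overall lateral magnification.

m = -0.323

Lens 1: 1/d_i1 = 1/(7.49) − 1/(40.0) = 0.1085, so d_i1 = 9.216 cm; m₁ = −d_i1/d_o1 = -0.2304.
d_o2 = 16.1 − (9.216) = 6.884 cm.
Lens 2: 1/d_i2 = 1/(24.0) − 1/(6.884) = -0.1036, so d_i2 = -9.653 cm; m₂ = −d_i2/d_o2 = +1.402.
m = m₁·m₂ = (-0.2304)(+1.402) = -0.323.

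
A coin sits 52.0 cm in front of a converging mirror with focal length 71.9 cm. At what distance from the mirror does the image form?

Mirror equation: 1/d_i = 1/f − 1/d_o = 1/(71.90) − 1/(52.0) = 0.01391 − 0.01923 = -0.005323, so d_i = -188 cm.
The image is virtual, upright and enlarged, behind the mirror.

188 cm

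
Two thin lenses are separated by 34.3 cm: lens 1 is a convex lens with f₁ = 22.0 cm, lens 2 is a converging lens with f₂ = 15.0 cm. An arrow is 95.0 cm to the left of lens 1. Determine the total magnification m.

m = -0.485

Lens 1: 1/d_i1 = 1/(22.0) − 1/(95.0) = 0.03493, so d_i1 = 28.63 cm; m₁ = −d_i1/d_o1 = -0.3014.
d_o2 = 34.3 − (28.63) = 5.670 cm.
Lens 2: 1/d_i2 = 1/(15.0) − 1/(5.670) = -0.1097, so d_i2 = -9.116 cm; m₂ = −d_i2/d_o2 = +1.608.
m = m₁·m₂ = (-0.3014)(+1.608) = -0.485.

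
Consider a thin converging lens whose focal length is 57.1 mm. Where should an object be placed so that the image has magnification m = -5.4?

67.7 mm

m = −d_i/d_o ⇒ d_i = −m·d_o.
1/f = 1/d_o + 1/d_i = 1/d_o − 1/(m·d_o) = (1 − 1/m)/d_o, so d_o = f(1 − 1/m) = (57.10)(1 − 1/(-5.4)) = 67.7 mm.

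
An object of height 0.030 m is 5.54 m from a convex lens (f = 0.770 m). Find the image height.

1/d_i = 1/f − 1/d_o = 1/(0.7700) − 1/(5.54) = 1.118, so d_i = 0.8943 m.
m = −d_i/d_o = -0.1614.
|h_i| = |m|·h_o = 0.1614 × 0.030 = 0.00484 m. The image is real, inverted and reduced, on the far side of the lens.

0.00484 m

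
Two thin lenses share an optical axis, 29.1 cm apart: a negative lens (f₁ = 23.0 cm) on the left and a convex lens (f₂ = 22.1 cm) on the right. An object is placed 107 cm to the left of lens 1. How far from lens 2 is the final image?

40.9 cm

Lens 1 is diverging, so f₁ = −23.0 cm.
Lens 1: 1/d_i1 = 1/f₁ − 1/d_o1 = 1/(-23.0) − 1/(107) = -0.05282, so d_i1 = -18.93 cm.
The intermediate image is 18.93 cm to the left of lens 1 (virtual), which is 29.1 − (-18.93) = 48.03 cm to the left of lens 2, so d_o2 = +48.03 cm.
Lens 2: 1/d_i2 = 1/f₂ − 1/d_o2 = 1/(22.1) − 1/(48.03) = 0.02443, so d_i2 = 40.9 cm.
The final image is real, 40.9 cm to the right of lens 2 (overall magnification ≈ -0.15).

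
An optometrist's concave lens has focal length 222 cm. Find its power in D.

For a concave lens, f = −222 cm.
f = -222 cm = -2.22 m.
P = 1/f = 1/(-2.22 m) = -0.450 D.

P = -0.450 D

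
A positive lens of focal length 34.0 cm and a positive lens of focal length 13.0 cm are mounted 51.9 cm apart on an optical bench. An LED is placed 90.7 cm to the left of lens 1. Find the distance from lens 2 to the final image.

2.09 cm

Lens 1: 1/d_i1 = 1/f₁ − 1/d_o1 = 1/(34.0) − 1/(90.7) = 0.01839, so d_i1 = 54.39 cm.
The intermediate image is 54.39 cm to the right of lens 1, which lies 2.490 cm to the right of lens 2 — a virtual object — so d_o2 = −2.490 cm.
Lens 2: 1/d_i2 = 1/f₂ − 1/d_o2 = 1/(13.0) − 1/(-2.490) = 0.4785, so d_i2 = 2.09 cm.
The final image is real, 2.09 cm to the right of lens 2 (overall magnification ≈ -0.50).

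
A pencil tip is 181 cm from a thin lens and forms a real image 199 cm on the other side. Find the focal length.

f = 94.8 cm (converging)

Real image ⇒ d_i = +199 cm.
1/f = 1/d_o + 1/d_i = 1/(181) + 1/(199) = 0.01055, so f = 94.8 cm.
Since f is positive, the thin lens is converging.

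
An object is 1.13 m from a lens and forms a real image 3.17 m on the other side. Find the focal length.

Real image ⇒ d_i = +3.17 m.
1/f = 1/d_o + 1/d_i = 1/(1.13) + 1/(3.17) = 1.200, so f = 0.833 m.
Since f is positive, the lens is converging.

f = 0.833 m (converging)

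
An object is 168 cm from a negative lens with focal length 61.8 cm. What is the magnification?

For a negative lens, f = -61.8 cm.
1/d_i = 1/f − 1/d_o = 1/(-61.80) − 1/(168) = -0.02213, so d_i = -45.18 cm.
m = −d_i/d_o = −(-45.18)/(168) = +0.269.
The image is virtual, upright and reduced, on the same side as the object.

m = +0.269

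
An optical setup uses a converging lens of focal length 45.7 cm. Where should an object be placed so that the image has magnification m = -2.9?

m = −d_i/d_o ⇒ d_i = −m·d_o.
1/f = 1/d_o + 1/d_i = 1/d_o − 1/(m·d_o) = (1 − 1/m)/d_o, so d_o = f(1 − 1/m) = (45.70)(1 − 1/(-2.9)) = 61.5 cm.

61.5 cm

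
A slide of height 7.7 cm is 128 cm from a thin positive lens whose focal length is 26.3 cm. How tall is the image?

1.99 cm

1/d_i = 1/f − 1/d_o = 1/(26.30) − 1/(128) = 0.03021, so d_i = 33.10 cm.
m = −d_i/d_o = -0.2586.
|h_i| = |m|·h_o = 0.2586 × 7.7 = 1.99 cm. The image is real, inverted and reduced, on the far side of the lens.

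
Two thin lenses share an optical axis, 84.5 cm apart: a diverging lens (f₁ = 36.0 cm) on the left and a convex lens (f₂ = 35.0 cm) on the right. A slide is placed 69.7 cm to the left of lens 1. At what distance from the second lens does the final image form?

51.7 cm

Lens 1 is diverging, so f₁ = −36.0 cm.
Lens 1: 1/d_i1 = 1/f₁ − 1/d_o1 = 1/(-36.0) − 1/(69.7) = -0.04212, so d_i1 = -23.74 cm.
The intermediate image is 23.74 cm to the left of lens 1 (virtual), which is 84.5 − (-23.74) = 108.2 cm to the left of lens 2, so d_o2 = +108.2 cm.
Lens 2: 1/d_i2 = 1/f₂ − 1/d_o2 = 1/(35.0) − 1/(108.2) = 0.01933, so d_i2 = 51.7 cm.
The final image is real, 51.7 cm to the right of lens 2 (overall magnification ≈ -0.16).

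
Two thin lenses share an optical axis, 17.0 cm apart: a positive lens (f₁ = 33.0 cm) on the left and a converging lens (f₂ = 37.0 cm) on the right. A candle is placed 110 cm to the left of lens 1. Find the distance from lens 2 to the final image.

Lens 1: 1/d_i1 = 1/f₁ − 1/d_o1 = 1/(33.0) − 1/(110) = 0.02121, so d_i1 = 47.14 cm.
The intermediate image is 47.14 cm to the right of lens 1, which lies 30.14 cm to the right of lens 2 — a virtual object — so d_o2 = −30.14 cm.
Lens 2: 1/d_i2 = 1/f₂ − 1/d_o2 = 1/(37.0) − 1/(-30.14) = 0.06021, so d_i2 = 16.6 cm.
The final image is real, 16.6 cm to the right of lens 2 (overall magnification ≈ -0.24).

16.6 cm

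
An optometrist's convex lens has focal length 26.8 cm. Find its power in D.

f = 26.8 cm = 0.268 m.
P = 1/f = 1/(0.268 m) = +3.73 D.

P = +3.73 D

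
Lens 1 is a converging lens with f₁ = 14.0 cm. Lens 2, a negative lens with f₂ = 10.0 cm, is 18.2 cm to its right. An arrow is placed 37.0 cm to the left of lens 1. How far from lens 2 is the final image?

Lens 1: 1/d_i1 = 1/f₁ − 1/d_o1 = 1/(14.0) − 1/(37.0) = 0.04440, so d_i1 = 22.52 cm.
The intermediate image is 22.52 cm to the right of lens 1, which lies 4.320 cm to the right of lens 2 — a virtual object — so d_o2 = −4.320 cm.
Lens 2 is diverging, so f₂ = −10.0 cm.
Lens 2: 1/d_i2 = 1/f₂ − 1/d_o2 = 1/(-10.0) − 1/(-4.320) = 0.1315, so d_i2 = 7.61 cm.
The final image is real, 7.61 cm to the right of lens 2 (overall magnification ≈ -1.1).

7.61 cm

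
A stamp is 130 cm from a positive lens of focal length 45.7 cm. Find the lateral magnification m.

m = -0.542

1/d_i = 1/f − 1/d_o = 1/(45.70) − 1/(130) = 0.01419, so d_i = 70.47 cm.
m = −d_i/d_o = −(70.47)/(130) = -0.542.
The image is real, inverted and reduced, on the far side of the lens.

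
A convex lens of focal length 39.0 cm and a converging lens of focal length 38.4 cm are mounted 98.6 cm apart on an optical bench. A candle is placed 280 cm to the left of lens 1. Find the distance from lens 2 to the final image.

Lens 1: 1/d_i1 = 1/f₁ − 1/d_o1 = 1/(39.0) − 1/(280) = 0.02207, so d_i1 = 45.31 cm.
The intermediate image is 45.31 cm to the right of lens 1, which is 98.6 − (45.31) = 53.29 cm to the left of lens 2, so d_o2 = +53.29 cm.
Lens 2: 1/d_i2 = 1/f₂ − 1/d_o2 = 1/(38.4) − 1/(53.29) = 0.007276, so d_i2 = 137 cm.
The final image is real, 137 cm to the right of lens 2 (overall magnification ≈ 0.42).

137 cm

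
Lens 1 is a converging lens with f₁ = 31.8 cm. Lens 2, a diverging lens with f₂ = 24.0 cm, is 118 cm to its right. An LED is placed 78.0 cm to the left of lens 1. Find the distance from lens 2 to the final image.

17.5 cm

Lens 1: 1/d_i1 = 1/f₁ − 1/d_o1 = 1/(31.8) − 1/(78.0) = 0.01863, so d_i1 = 53.69 cm.
The intermediate image is 53.69 cm to the right of lens 1, which is 118 − (53.69) = 64.31 cm to the left of lens 2, so d_o2 = +64.31 cm.
Lens 2 is diverging, so f₂ = −24.0 cm.
Lens 2: 1/d_i2 = 1/f₂ − 1/d_o2 = 1/(-24.0) − 1/(64.31) = -0.05722, so d_i2 = -17.5 cm.
The final image is virtual, 17.5 cm to the left of lens 2 (overall magnification ≈ -0.19).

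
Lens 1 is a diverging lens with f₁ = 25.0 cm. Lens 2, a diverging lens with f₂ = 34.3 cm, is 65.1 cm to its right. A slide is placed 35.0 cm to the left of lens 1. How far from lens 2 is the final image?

24.0 cm

Lens 1 is diverging, so f₁ = −25.0 cm.
Lens 1: 1/d_i1 = 1/f₁ − 1/d_o1 = 1/(-25.0) − 1/(35.0) = -0.06857, so d_i1 = -14.58 cm.
The intermediate image is 14.58 cm to the left of lens 1 (virtual), which is 65.1 − (-14.58) = 79.68 cm to the left of lens 2, so d_o2 = +79.68 cm.
Lens 2 is diverging, so f₂ = −34.3 cm.
Lens 2: 1/d_i2 = 1/f₂ − 1/d_o2 = 1/(-34.3) − 1/(79.68) = -0.04170, so d_i2 = -24.0 cm.
The final image is virtual, 24.0 cm to the left of lens 2 (overall magnification ≈ 0.13).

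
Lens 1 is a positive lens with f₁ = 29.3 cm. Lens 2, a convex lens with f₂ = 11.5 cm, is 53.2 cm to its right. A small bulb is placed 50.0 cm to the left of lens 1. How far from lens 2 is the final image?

6.95 cm

Lens 1: 1/d_i1 = 1/f₁ − 1/d_o1 = 1/(29.3) − 1/(50.0) = 0.01413, so d_i1 = 70.77 cm.
The intermediate image is 70.77 cm to the right of lens 1, which lies 17.57 cm to the right of lens 2 — a virtual object — so d_o2 = −17.57 cm.
Lens 2: 1/d_i2 = 1/f₂ − 1/d_o2 = 1/(11.5) − 1/(-17.57) = 0.1439, so d_i2 = 6.95 cm.
The final image is real, 6.95 cm to the right of lens 2 (overall magnification ≈ -0.56).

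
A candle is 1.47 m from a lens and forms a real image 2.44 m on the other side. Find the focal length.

f = 0.917 m (converging)

Real image ⇒ d_i = +2.44 m.
1/f = 1/d_o + 1/d_i = 1/(1.47) + 1/(2.44) = 1.090, so f = 0.917 m.
Since f is positive, the lens is converging.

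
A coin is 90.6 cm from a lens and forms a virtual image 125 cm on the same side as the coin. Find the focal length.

Virtual image ⇒ d_i = −125 cm.
1/f = 1/d_o + 1/d_i = 1/(90.6) + 1/(-125) = 0.003038, so f = 329 cm.
Since f is positive, the lens is converging.

f = 329 cm (converging)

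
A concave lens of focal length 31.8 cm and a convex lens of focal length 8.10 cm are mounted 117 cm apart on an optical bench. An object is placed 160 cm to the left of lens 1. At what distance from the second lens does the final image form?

Lens 1 is diverging, so f₁ = −31.8 cm.
Lens 1: 1/d_i1 = 1/f₁ − 1/d_o1 = 1/(-31.8) − 1/(160) = -0.03770, so d_i1 = -26.53 cm.
The intermediate image is 26.53 cm to the left of lens 1 (virtual), which is 117 − (-26.53) = 143.5 cm to the left of lens 2, so d_o2 = +143.5 cm.
Lens 2: 1/d_i2 = 1/f₂ − 1/d_o2 = 1/(8.10) − 1/(143.5) = 0.1165, so d_i2 = 8.58 cm.
The final image is real, 8.58 cm to the right of lens 2 (overall magnification ≈ -0.0099).

8.58 cm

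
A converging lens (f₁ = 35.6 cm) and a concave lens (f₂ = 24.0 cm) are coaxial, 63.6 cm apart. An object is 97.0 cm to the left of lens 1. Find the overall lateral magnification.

Lens 1: 1/d_i1 = 1/(35.6) − 1/(97.0) = 0.01778, so d_i1 = 56.24 cm; m₁ = −d_i1/d_o1 = -0.5798.
d_o2 = 63.6 − (56.24) = 7.360 cm.
f₂ = −24.0 cm (diverging).
Lens 2: 1/d_i2 = 1/(-24.0) − 1/(7.360) = -0.1775, so d_i2 = -5.633 cm; m₂ = −d_i2/d_o2 = +0.7653.
m = m₁·m₂ = (-0.5798)(+0.7653) = -0.444.

m = -0.444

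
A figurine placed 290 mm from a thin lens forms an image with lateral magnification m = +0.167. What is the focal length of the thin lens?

f = -58.1 mm (diverging)

m = −d_i/d_o ⇒ d_i = −m·d_o = −(+0.167)·(290) = -48.43 mm.
1/f = 1/d_o + 1/d_i = 1/(290) + 1/(-48.43) = -0.01720, so f = -58.1 mm.
Since f is negative, the thin lens is diverging.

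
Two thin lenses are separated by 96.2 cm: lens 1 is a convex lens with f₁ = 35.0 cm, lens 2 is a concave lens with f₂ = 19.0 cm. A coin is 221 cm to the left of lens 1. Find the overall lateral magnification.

Lens 1: 1/d_i1 = 1/(35.0) − 1/(221) = 0.02405, so d_i1 = 41.59 cm; m₁ = −d_i1/d_o1 = -0.1882.
d_o2 = 96.2 − (41.59) = 54.61 cm.
f₂ = −19.0 cm (diverging).
Lens 2: 1/d_i2 = 1/(-19.0) − 1/(54.61) = -0.07094, so d_i2 = -14.10 cm; m₂ = −d_i2/d_o2 = +0.2581.
m = m₁·m₂ = (-0.1882)(+0.2581) = -0.0486.

m = -0.0486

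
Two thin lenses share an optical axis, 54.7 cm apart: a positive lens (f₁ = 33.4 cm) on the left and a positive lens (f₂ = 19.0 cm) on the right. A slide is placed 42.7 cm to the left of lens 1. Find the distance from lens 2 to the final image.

Lens 1: 1/d_i1 = 1/f₁ − 1/d_o1 = 1/(33.4) − 1/(42.7) = 0.006521, so d_i1 = 153.4 cm.
The intermediate image is 153.4 cm to the right of lens 1, which lies 98.70 cm to the right of lens 2 — a virtual object — so d_o2 = −98.70 cm.
Lens 2: 1/d_i2 = 1/f₂ − 1/d_o2 = 1/(19.0) − 1/(-98.70) = 0.06276, so d_i2 = 15.9 cm.
The final image is real, 15.9 cm to the right of lens 2 (overall magnification ≈ -0.58).

15.9 cm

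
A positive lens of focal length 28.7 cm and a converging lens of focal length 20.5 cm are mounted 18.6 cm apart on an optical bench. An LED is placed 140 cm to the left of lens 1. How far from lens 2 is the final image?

9.44 cm

Lens 1: 1/d_i1 = 1/f₁ − 1/d_o1 = 1/(28.7) − 1/(140) = 0.02770, so d_i1 = 36.10 cm.
The intermediate image is 36.10 cm to the right of lens 1, which lies 17.50 cm to the right of lens 2 — a virtual object — so d_o2 = −17.50 cm.
Lens 2: 1/d_i2 = 1/f₂ − 1/d_o2 = 1/(20.5) − 1/(-17.50) = 0.1059, so d_i2 = 9.44 cm.
The final image is real, 9.44 cm to the right of lens 2 (overall magnification ≈ -0.14).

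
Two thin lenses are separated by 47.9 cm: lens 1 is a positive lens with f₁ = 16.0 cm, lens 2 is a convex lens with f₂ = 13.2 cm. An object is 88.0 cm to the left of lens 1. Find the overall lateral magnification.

m = +0.194

Lens 1: 1/d_i1 = 1/(16.0) − 1/(88.0) = 0.05114, so d_i1 = 19.56 cm; m₁ = −d_i1/d_o1 = -0.2223.
d_o2 = 47.9 − (19.56) = 28.34 cm.
Lens 2: 1/d_i2 = 1/(13.2) − 1/(28.34) = 0.04047, so d_i2 = 24.71 cm; m₂ = −d_i2/d_o2 = -0.8719.
m = m₁·m₂ = (-0.2223)(-0.8719) = +0.194.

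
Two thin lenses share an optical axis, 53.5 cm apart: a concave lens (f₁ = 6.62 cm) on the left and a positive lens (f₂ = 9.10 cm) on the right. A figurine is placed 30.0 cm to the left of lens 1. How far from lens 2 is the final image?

10.8 cm

Lens 1 is diverging, so f₁ = −6.62 cm.
Lens 1: 1/d_i1 = 1/f₁ − 1/d_o1 = 1/(-6.62) − 1/(30.0) = -0.1844, so d_i1 = -5.423 cm.
The intermediate image is 5.423 cm to the left of lens 1 (virtual), which is 53.5 − (-5.423) = 58.92 cm to the left of lens 2, so d_o2 = +58.92 cm.
Lens 2: 1/d_i2 = 1/f₂ − 1/d_o2 = 1/(9.10) − 1/(58.92) = 0.09292, so d_i2 = 10.8 cm.
The final image is real, 10.8 cm to the right of lens 2 (overall magnification ≈ -0.033).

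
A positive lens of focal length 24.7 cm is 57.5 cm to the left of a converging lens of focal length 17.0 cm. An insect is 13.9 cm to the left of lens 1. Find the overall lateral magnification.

Lens 1: 1/d_i1 = 1/(24.7) − 1/(13.9) = -0.03146, so d_i1 = -31.79 cm; m₁ = −d_i1/d_o1 = +2.287.
d_o2 = 57.5 − (-31.79) = 89.29 cm.
Lens 2: 1/d_i2 = 1/(17.0) − 1/(89.29) = 0.04762, so d_i2 = 21.00 cm; m₂ = −d_i2/d_o2 = -0.2352.
m = m₁·m₂ = (+2.287)(-0.2352) = -0.538.

m = -0.538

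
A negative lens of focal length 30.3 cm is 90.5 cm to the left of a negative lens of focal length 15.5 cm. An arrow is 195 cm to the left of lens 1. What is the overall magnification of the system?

m = +0.0158

f₁ = −30.3 cm (diverging).
Lens 1: 1/d_i1 = 1/(-30.3) − 1/(195) = -0.03813, so d_i1 = -26.23 cm; m₁ = −d_i1/d_o1 = +0.1345.
d_o2 = 90.5 − (-26.23) = 116.7 cm.
f₂ = −15.5 cm (diverging).
Lens 2: 1/d_i2 = 1/(-15.5) − 1/(116.7) = -0.07309, so d_i2 = -13.68 cm; m₂ = −d_i2/d_o2 = +0.1172.
m = m₁·m₂ = (+0.1345)(+0.1172) = +0.0158.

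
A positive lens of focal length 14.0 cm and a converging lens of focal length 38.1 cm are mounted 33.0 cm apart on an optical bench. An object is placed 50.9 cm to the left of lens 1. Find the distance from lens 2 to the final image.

21.4 cm

Lens 1: 1/d_i1 = 1/f₁ − 1/d_o1 = 1/(14.0) − 1/(50.9) = 0.05178, so d_i1 = 19.31 cm.
The intermediate image is 19.31 cm to the right of lens 1, which is 33.0 − (19.31) = 13.69 cm to the left of lens 2, so d_o2 = +13.69 cm.
Lens 2: 1/d_i2 = 1/f₂ − 1/d_o2 = 1/(38.1) − 1/(13.69) = -0.04680, so d_i2 = -21.4 cm.
The final image is virtual, 21.4 cm to the left of lens 2 (overall magnification ≈ -0.59).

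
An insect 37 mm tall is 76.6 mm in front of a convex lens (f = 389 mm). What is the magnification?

m = +1.25

1/d_i = 1/f − 1/d_o = 1/(389.0) − 1/(76.6) = -0.01048, so d_i = -95.38 mm.
m = −d_i/d_o = −(-95.38)/(76.6) = +1.25.
The image is virtual, upright and enlarged, on the same side as the object.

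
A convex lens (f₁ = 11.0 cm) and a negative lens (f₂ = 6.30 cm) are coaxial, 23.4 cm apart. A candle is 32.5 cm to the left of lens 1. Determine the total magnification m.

Lens 1: 1/d_i1 = 1/(11.0) − 1/(32.5) = 0.06014, so d_i1 = 16.63 cm; m₁ = −d_i1/d_o1 = -0.5117.
d_o2 = 23.4 − (16.63) = 6.770 cm.
f₂ = −6.30 cm (diverging).
Lens 2: 1/d_i2 = 1/(-6.30) − 1/(6.770) = -0.3064, so d_i2 = -3.263 cm; m₂ = −d_i2/d_o2 = +0.4820.
m = m₁·m₂ = (-0.5117)(+0.4820) = -0.247.

m = -0.247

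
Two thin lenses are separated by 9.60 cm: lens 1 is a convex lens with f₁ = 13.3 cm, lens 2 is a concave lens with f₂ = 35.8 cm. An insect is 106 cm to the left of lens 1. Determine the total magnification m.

Lens 1: 1/d_i1 = 1/(13.3) − 1/(106) = 0.06575, so d_i1 = 15.21 cm; m₁ = −d_i1/d_o1 = -0.1435.
d_o2 = 9.60 − (15.21) = -5.610 cm (virtual object).
f₂ = −35.8 cm (diverging).
Lens 2: 1/d_i2 = 1/(-35.8) − 1/(-5.610) = 0.1503, so d_i2 = 6.652 cm; m₂ = −d_i2/d_o2 = +1.186.
m = m₁·m₂ = (-0.1435)(+1.186) = -0.170.

m = -0.170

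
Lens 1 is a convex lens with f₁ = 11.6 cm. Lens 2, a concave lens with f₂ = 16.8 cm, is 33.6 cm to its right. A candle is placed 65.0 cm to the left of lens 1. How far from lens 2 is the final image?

Lens 1: 1/d_i1 = 1/f₁ − 1/d_o1 = 1/(11.6) − 1/(65.0) = 0.07082, so d_i1 = 14.12 cm.
The intermediate image is 14.12 cm to the right of lens 1, which is 33.6 − (14.12) = 19.48 cm to the left of lens 2, so d_o2 = +19.48 cm.
Lens 2 is diverging, so f₂ = −16.8 cm.
Lens 2: 1/d_i2 = 1/f₂ − 1/d_o2 = 1/(-16.8) − 1/(19.48) = -0.1109, so d_i2 = -9.02 cm.
The final image is virtual, 9.02 cm to the left of lens 2 (overall magnification ≈ -0.10).

9.02 cm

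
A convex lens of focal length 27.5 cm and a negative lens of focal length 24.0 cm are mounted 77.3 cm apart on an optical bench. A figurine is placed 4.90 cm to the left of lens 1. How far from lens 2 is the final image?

18.6 cm

Lens 1: 1/d_i1 = 1/f₁ − 1/d_o1 = 1/(27.5) − 1/(4.90) = -0.1677, so d_i1 = -5.962 cm.
The intermediate image is 5.962 cm to the left of lens 1 (virtual), which is 77.3 − (-5.962) = 83.26 cm to the left of lens 2, so d_o2 = +83.26 cm.
Lens 2 is diverging, so f₂ = −24.0 cm.
Lens 2: 1/d_i2 = 1/f₂ − 1/d_o2 = 1/(-24.0) − 1/(83.26) = -0.05368, so d_i2 = -18.6 cm.
The final image is virtual, 18.6 cm to the left of lens 2 (overall magnification ≈ 0.27).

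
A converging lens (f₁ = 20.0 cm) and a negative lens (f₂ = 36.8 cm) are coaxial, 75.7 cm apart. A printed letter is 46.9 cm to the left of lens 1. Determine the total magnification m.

m = -0.352

Lens 1: 1/d_i1 = 1/(20.0) − 1/(46.9) = 0.02868, so d_i1 = 34.87 cm; m₁ = −d_i1/d_o1 = -0.7435.
d_o2 = 75.7 − (34.87) = 40.83 cm.
f₂ = −36.8 cm (diverging).
Lens 2: 1/d_i2 = 1/(-36.8) − 1/(40.83) = -0.05167, so d_i2 = -19.36 cm; m₂ = −d_i2/d_o2 = +0.4740.
m = m₁·m₂ = (-0.7435)(+0.4740) = -0.352.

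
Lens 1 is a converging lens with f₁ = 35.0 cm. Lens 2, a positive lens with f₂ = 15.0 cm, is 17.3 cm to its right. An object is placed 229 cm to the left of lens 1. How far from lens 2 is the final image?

9.23 cm

Lens 1: 1/d_i1 = 1/f₁ − 1/d_o1 = 1/(35.0) − 1/(229) = 0.02420, so d_i1 = 41.31 cm.
The intermediate image is 41.31 cm to the right of lens 1, which lies 24.01 cm to the right of lens 2 — a virtual object — so d_o2 = −24.01 cm.
Lens 2: 1/d_i2 = 1/f₂ − 1/d_o2 = 1/(15.0) − 1/(-24.01) = 0.1083, so d_i2 = 9.23 cm.
The final image is real, 9.23 cm to the right of lens 2 (overall magnification ≈ -0.069).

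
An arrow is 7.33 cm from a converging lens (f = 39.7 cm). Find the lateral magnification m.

1/d_i = 1/f − 1/d_o = 1/(39.70) − 1/(7.33) = -0.1112, so d_i = -8.990 cm.
m = −d_i/d_o = −(-8.990)/(7.33) = +1.23.
The image is virtual, upright and enlarged, on the same side as the object.

m = +1.23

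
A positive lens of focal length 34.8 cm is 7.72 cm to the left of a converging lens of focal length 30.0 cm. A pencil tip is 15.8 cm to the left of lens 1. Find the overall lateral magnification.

Lens 1: 1/d_i1 = 1/(34.8) − 1/(15.8) = -0.03456, so d_i1 = -28.94 cm; m₁ = −d_i1/d_o1 = +1.832.
d_o2 = 7.72 − (-28.94) = 36.66 cm.
Lens 2: 1/d_i2 = 1/(30.0) − 1/(36.66) = 0.006056, so d_i2 = 165.1 cm; m₂ = −d_i2/d_o2 = -4.505.
m = m₁·m₂ = (+1.832)(-4.505) = -8.25.

m = -8.25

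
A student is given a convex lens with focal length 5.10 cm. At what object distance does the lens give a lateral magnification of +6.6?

m = −d_i/d_o ⇒ d_i = −m·d_o.
1/f = 1/d_o + 1/d_i = 1/d_o − 1/(m·d_o) = (1 − 1/m)/d_o, so d_o = f(1 − 1/m) = (5.100)(1 − 1/(+6.6)) = 4.33 cm.

4.33 cm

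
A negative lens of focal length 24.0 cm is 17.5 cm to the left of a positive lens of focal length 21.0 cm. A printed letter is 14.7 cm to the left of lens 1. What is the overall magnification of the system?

m = -2.32

f₁ = −24.0 cm (diverging).
Lens 1: 1/d_i1 = 1/(-24.0) − 1/(14.7) = -0.1097, so d_i1 = -9.116 cm; m₁ = −d_i1/d_o1 = +0.6201.
d_o2 = 17.5 − (-9.116) = 26.62 cm.
Lens 2: 1/d_i2 = 1/(21.0) − 1/(26.62) = 0.01005, so d_i2 = 99.47 cm; m₂ = −d_i2/d_o2 = -3.737.
m = m₁·m₂ = (+0.6201)(-3.737) = -2.32.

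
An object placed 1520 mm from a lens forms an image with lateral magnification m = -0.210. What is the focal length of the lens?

f = 264 mm (converging)

m = −d_i/d_o ⇒ d_i = −m·d_o = −(-0.210)·(1520) = 319.2 mm.
1/f = 1/d_o + 1/d_i = 1/(1520) + 1/(319.2) = 0.003791, so f = 264 mm.
Since f is positive, the lens is converging.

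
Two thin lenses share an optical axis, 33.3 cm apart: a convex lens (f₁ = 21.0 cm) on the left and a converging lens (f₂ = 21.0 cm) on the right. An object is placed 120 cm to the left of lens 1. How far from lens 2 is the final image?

Lens 1: 1/d_i1 = 1/f₁ − 1/d_o1 = 1/(21.0) − 1/(120) = 0.03929, so d_i1 = 25.45 cm.
The intermediate image is 25.45 cm to the right of lens 1, which is 33.3 − (25.45) = 7.850 cm to the left of lens 2, so d_o2 = +7.850 cm.
Lens 2: 1/d_i2 = 1/f₂ − 1/d_o2 = 1/(21.0) − 1/(7.850) = -0.07977, so d_i2 = -12.5 cm.
The final image is virtual, 12.5 cm to the left of lens 2 (overall magnification ≈ -0.34).

12.5 cm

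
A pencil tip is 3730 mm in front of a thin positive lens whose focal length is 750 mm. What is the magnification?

1/d_i = 1/f − 1/d_o = 1/(750.0) − 1/(3730) = 0.001065, so d_i = 938.8 mm.
m = −d_i/d_o = −(938.8)/(3730) = -0.252.
The image is real, inverted and reduced, on the far side of the lens.

m = -0.252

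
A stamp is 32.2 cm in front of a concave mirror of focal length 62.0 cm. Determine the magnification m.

m = +2.08

1/d_i = 1/f − 1/d_o = 1/(62.00) − 1/(32.2) = -0.01493, so d_i = -66.99 cm.
m = −d_i/d_o = −(-66.99)/(32.2) = +2.08.
The image is virtual, upright and enlarged, behind the mirror.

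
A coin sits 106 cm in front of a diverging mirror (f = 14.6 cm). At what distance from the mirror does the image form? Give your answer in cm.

12.8 cm

For a diverging mirror, f = -14.6 cm.
Mirror equation: 1/s_i = 1/f − 1/s_o = 1/(-14.60) − 1/(106) = -0.06849 − 0.009434 = -0.07793, so s_i = -12.8 cm.
The image is virtual, upright and reduced, behind the mirror.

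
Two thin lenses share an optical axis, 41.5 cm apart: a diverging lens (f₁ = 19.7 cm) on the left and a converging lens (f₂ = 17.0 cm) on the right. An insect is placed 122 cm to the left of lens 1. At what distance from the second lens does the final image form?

Lens 1 is diverging, so f₁ = −19.7 cm.
Lens 1: 1/d_i1 = 1/f₁ − 1/d_o1 = 1/(-19.7) − 1/(122) = -0.05896, so d_i1 = -16.96 cm.
The intermediate image is 16.96 cm to the left of lens 1 (virtual), which is 41.5 − (-16.96) = 58.46 cm to the left of lens 2, so d_o2 = +58.46 cm.
Lens 2: 1/d_i2 = 1/f₂ − 1/d_o2 = 1/(17.0) − 1/(58.46) = 0.04172, so d_i2 = 24.0 cm.
The final image is real, 24.0 cm to the right of lens 2 (overall magnification ≈ -0.057).

24.0 cm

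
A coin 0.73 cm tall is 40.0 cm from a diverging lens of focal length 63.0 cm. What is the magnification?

For a diverging lens, f = -63.0 cm.
1/d_i = 1/f − 1/d_o = 1/(-63.00) − 1/(40.0) = -0.04087, so d_i = -24.47 cm.
m = −d_i/d_o = −(-24.47)/(40.0) = +0.612.
The image is virtual, upright and reduced, on the same side as the object.

m = +0.612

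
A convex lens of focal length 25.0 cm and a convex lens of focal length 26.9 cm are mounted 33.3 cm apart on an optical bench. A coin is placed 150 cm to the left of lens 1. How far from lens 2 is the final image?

Lens 1: 1/d_i1 = 1/f₁ − 1/d_o1 = 1/(25.0) − 1/(150) = 0.03333, so d_i1 = 30.00 cm.
The intermediate image is 30.00 cm to the right of lens 1, which is 33.3 − (30.00) = 3.300 cm to the left of lens 2, so d_o2 = +3.300 cm.
Lens 2: 1/d_i2 = 1/f₂ − 1/d_o2 = 1/(26.9) − 1/(3.300) = -0.2659, so d_i2 = -3.76 cm.
The final image is virtual, 3.76 cm to the left of lens 2 (overall magnification ≈ -0.23).

3.76 cm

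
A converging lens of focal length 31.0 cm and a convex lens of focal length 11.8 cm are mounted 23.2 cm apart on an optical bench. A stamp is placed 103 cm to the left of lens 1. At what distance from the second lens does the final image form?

Lens 1: 1/d_i1 = 1/f₁ − 1/d_o1 = 1/(31.0) − 1/(103) = 0.02255, so d_i1 = 44.35 cm.
The intermediate image is 44.35 cm to the right of lens 1, which lies 21.15 cm to the right of lens 2 — a virtual object — so d_o2 = −21.15 cm.
Lens 2: 1/d_i2 = 1/f₂ − 1/d_o2 = 1/(11.8) − 1/(-21.15) = 0.1320, so d_i2 = 7.57 cm.
The final image is real, 7.57 cm to the right of lens 2 (overall magnification ≈ -0.15).

7.57 cm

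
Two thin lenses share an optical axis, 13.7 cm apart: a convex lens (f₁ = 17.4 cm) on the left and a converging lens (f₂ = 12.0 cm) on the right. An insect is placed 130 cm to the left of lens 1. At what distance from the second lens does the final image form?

Lens 1: 1/d_i1 = 1/f₁ − 1/d_o1 = 1/(17.4) − 1/(130) = 0.04978, so d_i1 = 20.09 cm.
The intermediate image is 20.09 cm to the right of lens 1, which lies 6.390 cm to the right of lens 2 — a virtual object — so d_o2 = −6.390 cm.
Lens 2: 1/d_i2 = 1/f₂ − 1/d_o2 = 1/(12.0) − 1/(-6.390) = 0.2398, so d_i2 = 4.17 cm.
The final image is real, 4.17 cm to the right of lens 2 (overall magnification ≈ -0.10).

4.17 cm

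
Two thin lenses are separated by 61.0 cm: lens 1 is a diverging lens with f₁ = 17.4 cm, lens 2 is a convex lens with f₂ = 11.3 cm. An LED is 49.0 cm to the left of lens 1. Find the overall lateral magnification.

f₁ = −17.4 cm (diverging).
Lens 1: 1/d_i1 = 1/(-17.4) − 1/(49.0) = -0.07788, so d_i1 = -12.84 cm; m₁ = −d_i1/d_o1 = +0.2620.
d_o2 = 61.0 − (-12.84) = 73.84 cm.
Lens 2: 1/d_i2 = 1/(11.3) − 1/(73.84) = 0.07495, so d_i2 = 13.34 cm; m₂ = −d_i2/d_o2 = -0.1807.
m = m₁·m₂ = (+0.2620)(-0.1807) = -0.0473.

m = -0.0473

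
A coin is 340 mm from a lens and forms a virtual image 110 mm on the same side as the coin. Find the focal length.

f = -163 mm (diverging)

Virtual image ⇒ d_i = −110 mm.
1/f = 1/d_o + 1/d_i = 1/(340) + 1/(-110) = -0.006150, so f = -163 mm.
Since f is negative, the lens is diverging.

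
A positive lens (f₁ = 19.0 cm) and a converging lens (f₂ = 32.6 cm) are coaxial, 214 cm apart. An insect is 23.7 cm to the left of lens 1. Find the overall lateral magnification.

m = +1.54

Lens 1: 1/d_i1 = 1/(19.0) − 1/(23.7) = 0.01044, so d_i1 = 95.81 cm; m₁ = −d_i1/d_o1 = -4.043.
d_o2 = 214 − (95.81) = 118.2 cm.
Lens 2: 1/d_i2 = 1/(32.6) − 1/(118.2) = 0.02221, so d_i2 = 45.02 cm; m₂ = −d_i2/d_o2 = -0.3808.
m = m₁·m₂ = (-4.043)(-0.3808) = +1.54.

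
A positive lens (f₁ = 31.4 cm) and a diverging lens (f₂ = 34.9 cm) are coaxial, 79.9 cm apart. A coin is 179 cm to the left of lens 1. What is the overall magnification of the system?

Lens 1: 1/d_i1 = 1/(31.4) − 1/(179) = 0.02626, so d_i1 = 38.08 cm; m₁ = −d_i1/d_o1 = -0.2127.
d_o2 = 79.9 − (38.08) = 41.82 cm.
f₂ = −34.9 cm (diverging).
Lens 2: 1/d_i2 = 1/(-34.9) − 1/(41.82) = -0.05257, so d_i2 = -19.02 cm; m₂ = −d_i2/d_o2 = +0.4549.
m = m₁·m₂ = (-0.2127)(+0.4549) = -0.0968.

m = -0.0968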